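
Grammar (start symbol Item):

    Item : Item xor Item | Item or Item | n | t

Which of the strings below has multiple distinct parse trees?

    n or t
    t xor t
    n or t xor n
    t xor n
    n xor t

n or t: 1 tree
t xor t: 1 tree
n or t xor n: 2 trees
t xor n: 1 tree
n xor t: 1 tree

n or t xor n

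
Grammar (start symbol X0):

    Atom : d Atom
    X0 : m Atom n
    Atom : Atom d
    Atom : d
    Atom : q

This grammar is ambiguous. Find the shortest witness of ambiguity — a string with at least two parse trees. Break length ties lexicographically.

m d d n

length 3: no string has ≥2 trees
length 4: m d d n has 2 parse trees

Two derivations of m d d n:
  X0 ⇒ m Atom n ⇒ m d Atom n ⇒ m d d n
  X0 ⇒ m Atom n ⇒ m Atom d n ⇒ m d d n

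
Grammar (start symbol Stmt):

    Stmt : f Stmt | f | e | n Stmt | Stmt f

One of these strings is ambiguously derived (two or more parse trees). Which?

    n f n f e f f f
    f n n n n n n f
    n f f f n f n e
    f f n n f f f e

n f n f e f f f

n f n f e f f f: 35 trees
f n n n n n n f: 1 tree
n f f f n f n e: 1 tree
f f n n f f f e: 1 tree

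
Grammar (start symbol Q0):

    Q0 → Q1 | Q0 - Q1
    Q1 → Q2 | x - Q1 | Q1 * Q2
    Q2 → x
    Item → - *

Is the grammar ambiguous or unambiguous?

Witness: x - x

Derivation 1: Q0 ⇒ Q1 ⇒ x - Q1 ⇒ x - Q2 ⇒ x - x
Derivation 2: Q0 ⇒ Q0 - Q1 ⇒ Q1 - Q1 ⇒ Q2 - Q1 ⇒ x - Q1 ⇒ x - Q2 ⇒ x - x

Two distinct leftmost derivations for the same string.

Ambiguous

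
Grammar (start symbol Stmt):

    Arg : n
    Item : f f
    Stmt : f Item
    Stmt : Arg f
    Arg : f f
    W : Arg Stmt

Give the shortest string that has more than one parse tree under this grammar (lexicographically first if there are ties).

f f f

length 2: no string has ≥2 trees
length 3: f f f has 2 parse trees

Two derivations of f f f:
  Stmt ⇒ f Item ⇒ f f f
  Stmt ⇒ Arg f ⇒ f f f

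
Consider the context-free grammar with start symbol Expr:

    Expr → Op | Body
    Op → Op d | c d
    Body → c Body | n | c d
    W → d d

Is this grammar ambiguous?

Witness: c d

Derivation 1: Expr ⇒ Op ⇒ c d
Derivation 2: Expr ⇒ Body ⇒ c d

Two distinct leftmost derivations for the same string.

Ambiguous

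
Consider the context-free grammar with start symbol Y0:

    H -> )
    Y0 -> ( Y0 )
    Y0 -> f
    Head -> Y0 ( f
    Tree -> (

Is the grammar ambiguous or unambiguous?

Unambiguous

Only Y0 is reachable from Y0; ignoring the rest: L(Y0) is { openⁿ atom closeⁿ : n ≥ 0 }. The bracket depth fixes n, and the derivation is forced at every step.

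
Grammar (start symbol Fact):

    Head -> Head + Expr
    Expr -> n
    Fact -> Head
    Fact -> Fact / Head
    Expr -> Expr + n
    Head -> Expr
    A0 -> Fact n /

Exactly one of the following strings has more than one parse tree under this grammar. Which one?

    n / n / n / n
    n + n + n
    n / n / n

n + n + n

n / n / n / n: 1 tree
n + n + n: 4 trees
n / n / n: 1 tree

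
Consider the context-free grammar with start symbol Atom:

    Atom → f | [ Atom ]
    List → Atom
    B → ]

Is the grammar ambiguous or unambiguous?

(List, B are unreachable from Atom, so their rules don't affect L(Atom).) Each string is a nest of matched brackets around a single atom. An opening bracket forces the recursive rule; an atom forces the base rule.

Unambiguous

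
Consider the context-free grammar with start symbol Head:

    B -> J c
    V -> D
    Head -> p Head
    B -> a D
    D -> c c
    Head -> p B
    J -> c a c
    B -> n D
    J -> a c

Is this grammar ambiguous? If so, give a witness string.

Witness: p a c c

Derivation 1: Head ⇒ p B ⇒ p J c ⇒ p a c c
Derivation 2: Head ⇒ p B ⇒ p a D ⇒ p a c c

Two distinct leftmost derivations for the same string.

Ambiguous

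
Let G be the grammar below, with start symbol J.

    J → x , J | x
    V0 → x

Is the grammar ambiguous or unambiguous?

Unambiguous

(V0 is unreachable from J, so its rules don't affect L(J).) Right-recursive list with a separator: after each atom, whether the separator follows determines the rule. One parse per string.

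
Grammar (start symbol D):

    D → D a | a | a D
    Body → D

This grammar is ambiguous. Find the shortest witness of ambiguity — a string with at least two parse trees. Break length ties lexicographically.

length 1: no string has ≥2 trees
length 2: a a has 2 parse trees

Two derivations of a a:
  D ⇒ D a ⇒ a a
  D ⇒ a D ⇒ a a

a a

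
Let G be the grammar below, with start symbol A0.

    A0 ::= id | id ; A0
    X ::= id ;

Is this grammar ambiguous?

(X is unreachable from A0, so its rules don't affect L(A0).) The reachable grammar is A → atom sep A | atom. Each atom is followed by either the separator (recurse) or end-of-string (stop) — no choice point.

Unambiguous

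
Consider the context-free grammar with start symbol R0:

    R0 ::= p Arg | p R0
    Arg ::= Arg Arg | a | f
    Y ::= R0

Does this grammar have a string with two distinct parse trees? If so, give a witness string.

Ambiguous

Witness: p a a a

Derivation 1: R0 ⇒ p Arg ⇒ p Arg Arg ⇒ p Arg Arg Arg ⇒ p a Arg Arg ⇒ p a a Arg ⇒ p a a a
Derivation 2: R0 ⇒ p Arg ⇒ p Arg Arg ⇒ p a Arg ⇒ p a Arg Arg ⇒ p a a Arg ⇒ p a a a

Two distinct leftmost derivations for the same string.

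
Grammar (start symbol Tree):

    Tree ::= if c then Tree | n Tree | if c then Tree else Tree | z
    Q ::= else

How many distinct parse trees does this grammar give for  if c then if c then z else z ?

Parse trees for if c then if c then z else z:
  [Tree if c then [Tree if c then [Tree z] else [Tree z]]]
  [Tree if c then [Tree if c then [Tree z]] else [Tree z]]

2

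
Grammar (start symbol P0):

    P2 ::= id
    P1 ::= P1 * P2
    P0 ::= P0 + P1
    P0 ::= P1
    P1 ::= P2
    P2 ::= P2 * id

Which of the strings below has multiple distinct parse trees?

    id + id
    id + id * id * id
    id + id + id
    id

id + id: 1 tree
id + id * id * id: 4 trees
id + id + id: 1 tree
id: 1 tree

id + id * id * id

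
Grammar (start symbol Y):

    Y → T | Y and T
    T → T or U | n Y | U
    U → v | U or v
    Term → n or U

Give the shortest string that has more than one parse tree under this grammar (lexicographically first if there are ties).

v or v

length 1: no string has ≥2 trees
length 2: no string has ≥2 trees
length 3: v or v has 2 parse trees

Two derivations of v or v:
  Y ⇒ T ⇒ T or U ⇒ U or U ⇒ v or U ⇒ v or v
  Y ⇒ T ⇒ U ⇒ U or v ⇒ v or v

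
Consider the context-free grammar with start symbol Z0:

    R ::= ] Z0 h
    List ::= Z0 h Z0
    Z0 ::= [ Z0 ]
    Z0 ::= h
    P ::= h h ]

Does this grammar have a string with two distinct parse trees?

Only Z0 is reachable from Z0; ignoring the rest: Each string is a nest of matched brackets around a single atom. An opening bracket forces the recursive rule; an atom forces the base rule.

Unambiguous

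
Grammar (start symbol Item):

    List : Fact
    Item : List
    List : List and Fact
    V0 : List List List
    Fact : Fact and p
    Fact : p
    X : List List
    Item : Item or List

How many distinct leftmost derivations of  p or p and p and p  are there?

Parse trees for p or p and p and p:
  [Item [Item [List [Fact p]]] or [List [Fact [Fact [Fact p] and p] and p]]]
  [Item [Item [List [Fact p]]] or [List [List [Fact p]] and [Fact [Fact p] and p]]]
  [Item [Item [List [Fact p]]] or [List [List [Fact [Fact p] and p]] and [Fact p]]]
  [Item [Item [List [Fact p]]] or [List [List [List [Fact p]] and [Fact p]] and [Fact p]]]

4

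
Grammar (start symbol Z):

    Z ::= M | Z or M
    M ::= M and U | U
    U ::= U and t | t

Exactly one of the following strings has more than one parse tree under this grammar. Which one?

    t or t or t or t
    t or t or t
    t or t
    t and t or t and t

t and t or t and t

t or t or t or t: 1 tree
t or t or t: 1 tree
t or t: 1 tree
t and t or t and t: 4 trees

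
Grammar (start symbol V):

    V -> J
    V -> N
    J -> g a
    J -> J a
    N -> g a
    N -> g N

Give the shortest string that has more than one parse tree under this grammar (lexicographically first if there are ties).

length 2: g a has 2 parse trees

Two derivations of g a:
  V ⇒ J ⇒ g a
  V ⇒ N ⇒ g a

g a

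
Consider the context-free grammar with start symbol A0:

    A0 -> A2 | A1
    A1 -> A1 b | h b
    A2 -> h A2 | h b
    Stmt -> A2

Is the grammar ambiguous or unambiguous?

Ambiguous

Witness: h b

Derivation 1: A0 ⇒ A2 ⇒ h b
Derivation 2: A0 ⇒ A1 ⇒ h b

Two distinct leftmost derivations for the same string.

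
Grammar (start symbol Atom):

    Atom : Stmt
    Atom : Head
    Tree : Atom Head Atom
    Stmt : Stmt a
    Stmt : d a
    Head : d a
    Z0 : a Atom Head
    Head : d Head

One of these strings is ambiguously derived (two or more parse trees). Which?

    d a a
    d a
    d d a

d a

d a a: 1 tree
d a: 2 trees
d d a: 1 tree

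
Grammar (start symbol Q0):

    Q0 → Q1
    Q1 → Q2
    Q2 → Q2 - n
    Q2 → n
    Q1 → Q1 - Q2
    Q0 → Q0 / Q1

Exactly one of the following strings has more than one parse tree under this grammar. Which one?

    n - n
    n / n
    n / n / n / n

n - n: 2 trees
n / n: 1 tree
n / n / n / n: 1 tree

n - n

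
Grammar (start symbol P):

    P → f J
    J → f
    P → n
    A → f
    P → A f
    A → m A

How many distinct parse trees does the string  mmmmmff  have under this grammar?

Parse trees for mmmmmff:
  [P [A m [A m [A m [A m [A m [A f]]]]]] f]

1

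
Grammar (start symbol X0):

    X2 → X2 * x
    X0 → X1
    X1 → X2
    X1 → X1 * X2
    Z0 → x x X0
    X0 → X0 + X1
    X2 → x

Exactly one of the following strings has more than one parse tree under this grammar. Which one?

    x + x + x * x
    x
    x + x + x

x + x + x * x

x + x + x * x: 2 trees
x: 1 tree
x + x + x: 1 tree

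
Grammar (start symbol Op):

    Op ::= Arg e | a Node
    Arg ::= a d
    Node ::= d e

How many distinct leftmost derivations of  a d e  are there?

2

Parse trees for a d e:
  [Op [Arg a d] e]
  [Op a [Node d e]]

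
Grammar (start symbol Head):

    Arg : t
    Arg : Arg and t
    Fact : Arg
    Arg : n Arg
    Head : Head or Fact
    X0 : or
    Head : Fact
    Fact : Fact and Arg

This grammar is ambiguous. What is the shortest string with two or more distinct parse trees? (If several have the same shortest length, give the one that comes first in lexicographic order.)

length 1: no string has ≥2 trees
length 2: no string has ≥2 trees
length 3: t and t has 2 parse trees

Two derivations of t and t:
  Head ⇒ Fact ⇒ Arg ⇒ Arg and t ⇒ t and t
  Head ⇒ Fact ⇒ Fact and Arg ⇒ Arg and Arg ⇒ t and Arg ⇒ t and t

t and t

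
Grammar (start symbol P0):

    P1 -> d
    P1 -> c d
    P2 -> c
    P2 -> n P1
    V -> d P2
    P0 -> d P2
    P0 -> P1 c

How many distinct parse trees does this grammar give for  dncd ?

Parse trees for dncd:
  [P0 d [P2 n [P1 c d]]]

1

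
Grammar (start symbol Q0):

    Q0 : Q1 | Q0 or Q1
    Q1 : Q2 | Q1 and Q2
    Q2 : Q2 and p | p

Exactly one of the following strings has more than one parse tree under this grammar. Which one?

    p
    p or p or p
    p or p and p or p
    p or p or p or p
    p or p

p or p and p or p

p: 1 tree
p or p or p: 1 tree
p or p and p or p: 2 trees
p or p or p or p: 1 tree
p or p: 1 tree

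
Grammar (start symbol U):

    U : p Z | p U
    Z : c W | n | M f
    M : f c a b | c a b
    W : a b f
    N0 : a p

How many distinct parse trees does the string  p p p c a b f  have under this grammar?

2

Parse trees for p p p c a b f:
  [U p [U p [U p [Z c [W a b f]]]]]
  [U p [U p [U p [Z [M c a b] f]]]]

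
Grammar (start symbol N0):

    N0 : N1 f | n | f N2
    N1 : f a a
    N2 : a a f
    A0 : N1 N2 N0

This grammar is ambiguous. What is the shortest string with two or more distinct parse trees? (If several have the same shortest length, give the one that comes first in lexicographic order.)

f a a f

length 1: no string has ≥2 trees
length 4: f a a f has 2 parse trees

Two derivations of f a a f:
  N0 ⇒ N1 f ⇒ f a a f
  N0 ⇒ f N2 ⇒ f a a f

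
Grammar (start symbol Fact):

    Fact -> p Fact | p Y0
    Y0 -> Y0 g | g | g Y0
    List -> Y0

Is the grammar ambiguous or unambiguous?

Ambiguous

Witness: p g g

Derivation 1: Fact ⇒ p Y0 ⇒ p Y0 g ⇒ p g g
Derivation 2: Fact ⇒ p Y0 ⇒ p g Y0 ⇒ p g g

Two distinct leftmost derivations for the same string.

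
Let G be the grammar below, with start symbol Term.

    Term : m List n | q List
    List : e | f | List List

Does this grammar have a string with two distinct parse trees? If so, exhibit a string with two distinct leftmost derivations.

Witness: q e e e

Derivation 1: Term ⇒ q List ⇒ q List List ⇒ q e List ⇒ q e List List ⇒ q e e List ⇒ q e e e
Derivation 2: Term ⇒ q List ⇒ q List List ⇒ q List List List ⇒ q e List List ⇒ q e e List ⇒ q e e e

Two distinct leftmost derivations for the same string.

Ambiguous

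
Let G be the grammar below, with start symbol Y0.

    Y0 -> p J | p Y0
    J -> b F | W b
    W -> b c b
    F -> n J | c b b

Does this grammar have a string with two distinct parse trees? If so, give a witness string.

Witness: p b c b b

Derivation 1: Y0 ⇒ p J ⇒ p b F ⇒ p b c b b
Derivation 2: Y0 ⇒ p J ⇒ p W b ⇒ p b c b b

Two distinct leftmost derivations for the same string.

Ambiguous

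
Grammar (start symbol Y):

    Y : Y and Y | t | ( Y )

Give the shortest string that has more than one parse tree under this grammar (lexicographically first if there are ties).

t and t and t

length 1: no string has ≥2 trees
length 3: no string has ≥2 trees
length 5: t and t and t has 2 parse trees

Two derivations of t and t and t:
  Y ⇒ Y and Y ⇒ Y and Y and Y ⇒ t and Y and Y ⇒ t and t and Y ⇒ t and t and t
  Y ⇒ Y and Y ⇒ t and Y ⇒ t and Y and Y ⇒ t and t and Y ⇒ t and t and t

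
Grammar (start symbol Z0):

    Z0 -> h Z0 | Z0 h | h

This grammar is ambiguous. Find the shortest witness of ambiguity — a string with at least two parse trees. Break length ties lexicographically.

length 1: no string has ≥2 trees
length 2: h h has 2 parse trees

Two derivations of h h:
  Z0 ⇒ h Z0 ⇒ h h
  Z0 ⇒ Z0 h ⇒ h h

h h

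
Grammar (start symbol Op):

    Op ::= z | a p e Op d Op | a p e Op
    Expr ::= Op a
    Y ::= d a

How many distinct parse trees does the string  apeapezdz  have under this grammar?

Parse trees for apeapezdz:
  [Op a p e [Op a p e [Op z]] d [Op z]]
  [Op a p e [Op a p e [Op z] d [Op z]]]

2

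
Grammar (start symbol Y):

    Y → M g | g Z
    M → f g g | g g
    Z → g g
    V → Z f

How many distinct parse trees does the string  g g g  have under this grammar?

2

Parse trees for g g g:
  [Y [M g g] g]
  [Y g [Z g g]]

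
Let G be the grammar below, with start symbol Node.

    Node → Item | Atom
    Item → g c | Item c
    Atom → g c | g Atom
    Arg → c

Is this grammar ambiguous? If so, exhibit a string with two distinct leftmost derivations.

Witness: g c

Derivation 1: Node ⇒ Item ⇒ g c
Derivation 2: Node ⇒ Atom ⇒ g c

Two distinct leftmost derivations for the same string.

Ambiguous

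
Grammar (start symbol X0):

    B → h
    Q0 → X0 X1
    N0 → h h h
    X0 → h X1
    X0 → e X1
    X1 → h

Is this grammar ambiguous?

Only X0, X1 are reachable from X0; ignoring the rest: The reachable rules are right-linear with at most one rule per (nonterminal, next-terminal) pair. Each input token forces the next rule, so parsing is deterministic.

Unambiguous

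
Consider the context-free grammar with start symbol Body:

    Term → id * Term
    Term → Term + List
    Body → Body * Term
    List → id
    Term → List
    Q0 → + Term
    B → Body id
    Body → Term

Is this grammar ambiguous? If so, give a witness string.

Ambiguous

Witness: id * id

Derivation 1: Body ⇒ Body * Term ⇒ Term * Term ⇒ List * Term ⇒ id * Term ⇒ id * List ⇒ id * id
Derivation 2: Body ⇒ Term ⇒ id * Term ⇒ id * List ⇒ id * id

Two distinct leftmost derivations for the same string.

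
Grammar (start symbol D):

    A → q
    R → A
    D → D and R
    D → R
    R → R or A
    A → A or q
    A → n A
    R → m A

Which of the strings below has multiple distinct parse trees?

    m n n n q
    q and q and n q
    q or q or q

q or q or q

m n n n q: 1 tree
q and q and n q: 1 tree
q or q or q: 4 trees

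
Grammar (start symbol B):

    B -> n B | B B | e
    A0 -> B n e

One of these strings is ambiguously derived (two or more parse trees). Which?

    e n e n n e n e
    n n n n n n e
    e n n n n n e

e n e n n e n e: 15 trees
n n n n n n e: 1 tree
e n n n n n e: 1 tree

e n e n n e n e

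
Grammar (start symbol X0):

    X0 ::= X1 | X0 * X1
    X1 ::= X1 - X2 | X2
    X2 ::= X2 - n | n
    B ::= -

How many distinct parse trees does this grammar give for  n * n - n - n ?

4

Parse trees for n * n - n - n:
  [X0 [X0 [X1 [X2 n]]] * [X1 [X1 [X2 n]] - [X2 [X2 n] - n]]]
  [X0 [X0 [X1 [X2 n]]] * [X1 [X1 [X1 [X2 n]] - [X2 n]] - [X2 n]]]
  [X0 [X0 [X1 [X2 n]]] * [X1 [X1 [X2 [X2 n] - n]] - [X2 n]]]
  [X0 [X0 [X1 [X2 n]]] * [X1 [X2 [X2 [X2 n] - n] - n]]]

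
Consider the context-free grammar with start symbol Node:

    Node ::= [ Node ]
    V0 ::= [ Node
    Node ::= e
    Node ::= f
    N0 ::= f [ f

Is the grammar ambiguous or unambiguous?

Unambiguous

Only Node is reachable from Node; ignoring the rest: Each string is a nest of matched brackets around a single atom. An opening bracket forces the recursive rule; an atom forces the base rule.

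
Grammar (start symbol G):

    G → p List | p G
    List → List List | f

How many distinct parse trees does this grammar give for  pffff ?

5

Parse trees for pffff:
  [G p [List [List f] [List [List f] [List [List f] [List f]]]]]
  [G p [List [List f] [List [List [List f] [List f]] [List f]]]]
  [G p [List [List [List f] [List f]] [List [List f] [List f]]]]
  [G p [List [List [List f] [List [List f] [List f]]] [List f]]]
  [G p [List [List [List [List f] [List f]] [List f]] [List f]]]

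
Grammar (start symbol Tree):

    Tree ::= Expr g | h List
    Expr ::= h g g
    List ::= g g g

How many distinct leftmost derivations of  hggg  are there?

2

Parse trees for hggg:
  [Tree [Expr h g g] g]
  [Tree h [List g g g]]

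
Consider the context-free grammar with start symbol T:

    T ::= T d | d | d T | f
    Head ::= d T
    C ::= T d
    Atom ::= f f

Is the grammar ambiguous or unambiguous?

Witness: d d

Derivation 1: T ⇒ T d ⇒ d d
Derivation 2: T ⇒ d T ⇒ d d

Two distinct leftmost derivations for the same string.

Ambiguous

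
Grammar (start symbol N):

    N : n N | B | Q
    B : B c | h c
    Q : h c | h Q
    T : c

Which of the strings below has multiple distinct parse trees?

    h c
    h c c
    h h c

h c

h c: 2 trees
h c c: 1 tree
h h c: 1 tree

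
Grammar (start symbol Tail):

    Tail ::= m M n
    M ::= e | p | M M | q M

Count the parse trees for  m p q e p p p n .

Parse trees for m p q e p p p n (showing first 6 of 28):
  [Tail m [M [M p] [M [M q [M e]] [M [M p] [M [M p] [M p]]]]] n]
  [Tail m [M [M p] [M [M q [M e]] [M [M [M p] [M p]] [M p]]]] n]
  [Tail m [M [M p] [M [M [M q [M e]] [M p]] [M [M p] [M p]]]] n]
  [Tail m [M [M p] [M [M q [M [M e] [M p]]] [M [M p] [M p]]]] n]
  [Tail m [M [M p] [M [M [M q [M e]] [M [M p] [M p]]] [M p]]] n]
  [Tail m [M [M p] [M [M [M [M q [M e]] [M p]] [M p]] [M p]]] n]

28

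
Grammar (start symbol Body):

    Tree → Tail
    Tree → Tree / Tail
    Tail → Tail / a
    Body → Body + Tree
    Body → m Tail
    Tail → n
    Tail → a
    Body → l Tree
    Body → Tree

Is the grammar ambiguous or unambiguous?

Ambiguous

Witness: a / a

Derivation 1: Body ⇒ Tree ⇒ Tail ⇒ Tail / a ⇒ a / a
Derivation 2: Body ⇒ Tree ⇒ Tree / Tail ⇒ Tail / Tail ⇒ a / Tail ⇒ a / a

Two distinct leftmost derivations for the same string.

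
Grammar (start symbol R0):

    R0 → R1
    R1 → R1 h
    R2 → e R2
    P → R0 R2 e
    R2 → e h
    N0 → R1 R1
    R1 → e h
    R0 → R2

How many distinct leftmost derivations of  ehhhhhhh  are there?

1

Parse trees for ehhhhhhh:
  [R0 [R1 [R1 [R1 [R1 [R1 [R1 [R1 e h] h] h] h] h] h] h]]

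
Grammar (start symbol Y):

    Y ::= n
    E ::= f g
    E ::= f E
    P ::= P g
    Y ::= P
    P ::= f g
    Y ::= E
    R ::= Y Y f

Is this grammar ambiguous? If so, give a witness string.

Witness: f g

Derivation 1: Y ⇒ P ⇒ f g
Derivation 2: Y ⇒ E ⇒ f g

Two distinct leftmost derivations for the same string.

Ambiguous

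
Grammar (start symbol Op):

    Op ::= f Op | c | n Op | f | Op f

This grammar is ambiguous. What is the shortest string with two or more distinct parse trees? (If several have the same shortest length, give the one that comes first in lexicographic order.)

f f

length 1: no string has ≥2 trees
length 2: f f has 2 parse trees

Two derivations of f f:
  Op ⇒ f Op ⇒ f f
  Op ⇒ Op f ⇒ f f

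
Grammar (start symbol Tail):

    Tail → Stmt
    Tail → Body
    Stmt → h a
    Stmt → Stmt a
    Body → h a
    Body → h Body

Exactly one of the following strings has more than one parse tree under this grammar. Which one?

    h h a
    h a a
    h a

h h a: 1 tree
h a a: 1 tree
h a: 2 trees

h a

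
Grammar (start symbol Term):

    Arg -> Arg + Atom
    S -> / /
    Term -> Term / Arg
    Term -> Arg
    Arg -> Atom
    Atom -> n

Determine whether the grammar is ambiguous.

Unambiguous

Only Term, Arg, Atom are reachable from Term; ignoring the rest: The grammar is stratified — Term handles '/' (left-recursive), Arg handles '+', Atom atoms. Each operator has a fixed associativity and precedence level, so every string has one parse.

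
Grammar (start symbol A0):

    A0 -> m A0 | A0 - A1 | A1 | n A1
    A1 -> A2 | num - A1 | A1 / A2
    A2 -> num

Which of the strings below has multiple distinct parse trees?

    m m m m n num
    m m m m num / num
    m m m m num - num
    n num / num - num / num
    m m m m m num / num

m m m m n num: 1 tree
m m m m num / num: 1 tree
m m m m num - num: 6 trees
n num / num - num / num: 1 tree
m m m m m num / num: 1 tree

m m m m num - num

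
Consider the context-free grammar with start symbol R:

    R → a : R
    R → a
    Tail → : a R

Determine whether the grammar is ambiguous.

Only R is reachable from R; ignoring the rest: Right-recursive list with a separator: after each atom, whether the separator follows determines the rule. One parse per string.

Unambiguous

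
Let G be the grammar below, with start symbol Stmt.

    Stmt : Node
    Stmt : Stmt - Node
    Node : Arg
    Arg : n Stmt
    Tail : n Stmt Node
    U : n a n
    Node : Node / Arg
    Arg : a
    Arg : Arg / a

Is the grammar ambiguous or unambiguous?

Witness: a / a

Derivation 1: Stmt ⇒ Node ⇒ Arg ⇒ Arg / a ⇒ a / a
Derivation 2: Stmt ⇒ Node ⇒ Node / Arg ⇒ Arg / Arg ⇒ a / Arg ⇒ a / a

Two distinct leftmost derivations for the same string.

Ambiguous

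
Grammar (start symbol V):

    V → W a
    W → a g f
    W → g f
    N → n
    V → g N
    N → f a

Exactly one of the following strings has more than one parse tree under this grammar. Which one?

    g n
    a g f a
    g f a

g f a

g n: 1 tree
a g f a: 1 tree
g f a: 2 trees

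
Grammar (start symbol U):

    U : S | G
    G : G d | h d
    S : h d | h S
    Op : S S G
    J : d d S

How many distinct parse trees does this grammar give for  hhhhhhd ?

1

Parse trees for hhhhhhd:
  [U [S h [S h [S h [S h [S h [S h d]]]]]]]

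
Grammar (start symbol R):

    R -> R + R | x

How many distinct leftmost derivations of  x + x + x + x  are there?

5

Parse trees for x + x + x + x:
  [R [R x] + [R [R x] + [R [R x] + [R x]]]]
  [R [R x] + [R [R [R x] + [R x]] + [R x]]]
  [R [R [R x] + [R x]] + [R [R x] + [R x]]]
  [R [R [R x] + [R [R x] + [R x]]] + [R x]]
  [R [R [R [R x] + [R x]] + [R x]] + [R x]]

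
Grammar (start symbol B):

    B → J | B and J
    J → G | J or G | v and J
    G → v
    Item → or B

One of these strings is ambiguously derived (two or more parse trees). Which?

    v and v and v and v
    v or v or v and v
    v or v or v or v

v and v and v and v

v and v and v and v: 8 trees
v or v or v and v: 1 tree
v or v or v or v: 1 tree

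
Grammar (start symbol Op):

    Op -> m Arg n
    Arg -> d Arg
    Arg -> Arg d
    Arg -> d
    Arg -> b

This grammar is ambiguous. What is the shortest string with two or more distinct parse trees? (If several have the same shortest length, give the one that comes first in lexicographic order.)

length 3: no string has ≥2 trees
length 4: m d d n has 2 parse trees

Two derivations of m d d n:
  Op ⇒ m Arg n ⇒ m d Arg n ⇒ m d d n
  Op ⇒ m Arg n ⇒ m Arg d n ⇒ m d d n

m d d n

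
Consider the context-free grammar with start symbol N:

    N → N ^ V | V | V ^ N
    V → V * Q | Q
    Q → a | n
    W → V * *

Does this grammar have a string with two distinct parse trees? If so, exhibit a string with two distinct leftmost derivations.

Ambiguous

Witness: a ^ a

Derivation 1: N ⇒ N ^ V ⇒ V ^ V ⇒ Q ^ V ⇒ a ^ V ⇒ a ^ Q ⇒ a ^ a
Derivation 2: N ⇒ V ^ N ⇒ Q ^ N ⇒ a ^ N ⇒ a ^ V ⇒ a ^ Q ⇒ a ^ a

Two distinct leftmost derivations for the same string.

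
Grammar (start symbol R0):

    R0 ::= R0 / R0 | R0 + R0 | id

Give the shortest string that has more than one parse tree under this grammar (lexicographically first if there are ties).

length 1: no string has ≥2 trees
length 3: no string has ≥2 trees
length 5: id + id + id has 2 parse trees

Two derivations of id + id + id:
  R0 ⇒ R0 + R0 ⇒ R0 + R0 + R0 ⇒ id + R0 + R0 ⇒ id + id + R0 ⇒ id + id + id
  R0 ⇒ R0 + R0 ⇒ id + R0 ⇒ id + R0 + R0 ⇒ id + id + R0 ⇒ id + id + id

id + id + id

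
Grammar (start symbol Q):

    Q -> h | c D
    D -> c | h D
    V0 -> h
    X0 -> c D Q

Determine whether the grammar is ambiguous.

Unambiguous

Only Q, D are reachable from Q; ignoring the rest: Restricted to the reachable nonterminals, every rule has the form A → t or A → t B, and no two rules for the same A share a first terminal. The grammar encodes a DFA — one run per string.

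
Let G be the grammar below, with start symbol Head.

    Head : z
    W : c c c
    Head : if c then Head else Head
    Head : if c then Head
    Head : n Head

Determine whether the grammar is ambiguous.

Witness: if c then if c then z else z

Derivation 1: Head ⇒ if c then Head else Head ⇒ if c then if c then Head else Head ⇒ if c then if c then z else Head ⇒ if c then if c then z else z
Derivation 2: Head ⇒ if c then Head ⇒ if c then if c then Head else Head ⇒ if c then if c then z else Head ⇒ if c then if c then z else z

Two distinct leftmost derivations for the same string.

Ambiguous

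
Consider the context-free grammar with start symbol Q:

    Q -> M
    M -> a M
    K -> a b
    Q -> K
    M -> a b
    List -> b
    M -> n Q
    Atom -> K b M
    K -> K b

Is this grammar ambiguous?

Ambiguous

Witness: a b

Derivation 1: Q ⇒ M ⇒ a b
Derivation 2: Q ⇒ K ⇒ a b

Two distinct leftmost derivations for the same string.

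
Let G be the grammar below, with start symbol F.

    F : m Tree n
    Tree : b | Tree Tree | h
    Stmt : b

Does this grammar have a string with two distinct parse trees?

Witness: m b b b n

Derivation 1: F ⇒ m Tree n ⇒ m Tree Tree n ⇒ m b Tree n ⇒ m b Tree Tree n ⇒ m b b Tree n ⇒ m b b b n
Derivation 2: F ⇒ m Tree n ⇒ m Tree Tree n ⇒ m Tree Tree Tree n ⇒ m b Tree Tree n ⇒ m b b Tree n ⇒ m b b b n

Two distinct leftmost derivations for the same string.

Ambiguous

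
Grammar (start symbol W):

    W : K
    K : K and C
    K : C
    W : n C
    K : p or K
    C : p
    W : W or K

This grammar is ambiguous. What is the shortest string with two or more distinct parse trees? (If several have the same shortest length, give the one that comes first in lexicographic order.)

length 1: no string has ≥2 trees
length 2: no string has ≥2 trees
length 3: p or p has 2 parse trees

Two derivations of p or p:
  W ⇒ K ⇒ p or K ⇒ p or C ⇒ p or p
  W ⇒ W or K ⇒ K or K ⇒ C or K ⇒ p or K ⇒ p or C ⇒ p or p

p or p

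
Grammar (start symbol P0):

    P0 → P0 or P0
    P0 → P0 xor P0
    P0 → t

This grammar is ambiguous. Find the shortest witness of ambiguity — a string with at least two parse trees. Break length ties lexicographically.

length 1: no string has ≥2 trees
length 3: no string has ≥2 trees
length 5: t or t or t has 2 parse trees

Two derivations of t or t or t:
  P0 ⇒ P0 or P0 ⇒ P0 or P0 or P0 ⇒ t or P0 or P0 ⇒ t or t or P0 ⇒ t or t or t
  P0 ⇒ P0 or P0 ⇒ t or P0 ⇒ t or P0 or P0 ⇒ t or t or P0 ⇒ t or t or t

t or t or t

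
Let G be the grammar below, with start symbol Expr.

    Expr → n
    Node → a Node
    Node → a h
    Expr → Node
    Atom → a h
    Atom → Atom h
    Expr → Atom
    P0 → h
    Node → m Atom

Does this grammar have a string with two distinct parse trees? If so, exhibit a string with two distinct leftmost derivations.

Witness: a h

Derivation 1: Expr ⇒ Node ⇒ a h
Derivation 2: Expr ⇒ Atom ⇒ a h

Two distinct leftmost derivations for the same string.

Ambiguous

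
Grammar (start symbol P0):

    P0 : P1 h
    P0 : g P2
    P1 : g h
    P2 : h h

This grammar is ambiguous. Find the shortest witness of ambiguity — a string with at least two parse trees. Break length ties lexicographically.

length 3: g h h has 2 parse trees

Two derivations of g h h:
  P0 ⇒ P1 h ⇒ g h h
  P0 ⇒ g P2 ⇒ g h h

g h h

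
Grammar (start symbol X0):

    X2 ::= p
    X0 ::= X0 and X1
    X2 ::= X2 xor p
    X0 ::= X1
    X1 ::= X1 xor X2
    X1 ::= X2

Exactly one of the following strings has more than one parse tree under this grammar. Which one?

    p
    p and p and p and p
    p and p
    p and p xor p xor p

p: 1 tree
p and p and p and p: 1 tree
p and p: 1 tree
p and p xor p xor p: 4 trees

p and p xor p xor p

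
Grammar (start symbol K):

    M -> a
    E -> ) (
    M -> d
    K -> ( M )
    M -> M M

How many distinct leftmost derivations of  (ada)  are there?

Parse trees for (ada):
  [K ( [M [M a] [M [M d] [M a]]] )]
  [K ( [M [M [M a] [M d]] [M a]] )]

2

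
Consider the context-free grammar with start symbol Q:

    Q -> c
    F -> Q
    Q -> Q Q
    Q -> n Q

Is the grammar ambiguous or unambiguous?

Ambiguous

Witness: c c c

Derivation 1: Q ⇒ Q Q ⇒ c Q ⇒ c Q Q ⇒ c c Q ⇒ c c c
Derivation 2: Q ⇒ Q Q ⇒ Q Q Q ⇒ c Q Q ⇒ c c Q ⇒ c c c

Two distinct leftmost derivations for the same string.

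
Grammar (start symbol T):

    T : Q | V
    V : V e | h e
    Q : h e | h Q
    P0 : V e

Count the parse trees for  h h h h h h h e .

1

Parse trees for h h h h h h h e:
  [T [Q h [Q h [Q h [Q h [Q h [Q h [Q h e]]]]]]]]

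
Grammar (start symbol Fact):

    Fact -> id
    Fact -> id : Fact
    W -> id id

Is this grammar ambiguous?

(W is unreachable from Fact, so its rules don't affect L(Fact).) The reachable grammar is A → atom sep A | atom. Each atom is followed by either the separator (recurse) or end-of-string (stop) — no choice point.

Unambiguous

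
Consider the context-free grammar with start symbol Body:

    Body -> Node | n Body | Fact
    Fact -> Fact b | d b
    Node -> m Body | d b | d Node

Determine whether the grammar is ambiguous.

Witness: d b

Derivation 1: Body ⇒ Node ⇒ d b
Derivation 2: Body ⇒ Fact ⇒ d b

Two distinct leftmost derivations for the same string.

Ambiguous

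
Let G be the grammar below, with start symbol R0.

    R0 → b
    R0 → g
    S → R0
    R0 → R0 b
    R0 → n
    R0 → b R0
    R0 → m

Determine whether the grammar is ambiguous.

Ambiguous

Witness: b b

Derivation 1: R0 ⇒ R0 b ⇒ b b
Derivation 2: R0 ⇒ b R0 ⇒ b b

Two distinct leftmost derivations for the same string.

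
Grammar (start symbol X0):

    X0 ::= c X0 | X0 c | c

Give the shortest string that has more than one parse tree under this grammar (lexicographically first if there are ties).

c c

length 1: no string has ≥2 trees
length 2: c c has 2 parse trees

Two derivations of c c:
  X0 ⇒ c X0 ⇒ c c
  X0 ⇒ X0 c ⇒ c c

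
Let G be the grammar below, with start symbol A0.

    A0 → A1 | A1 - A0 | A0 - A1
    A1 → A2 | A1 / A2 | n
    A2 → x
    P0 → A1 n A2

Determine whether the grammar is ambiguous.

Ambiguous

Witness: n - n

Derivation 1: A0 ⇒ A1 - A0 ⇒ n - A0 ⇒ n - A1 ⇒ n - n
Derivation 2: A0 ⇒ A0 - A1 ⇒ A1 - A1 ⇒ n - A1 ⇒ n - n

Two distinct leftmost derivations for the same string.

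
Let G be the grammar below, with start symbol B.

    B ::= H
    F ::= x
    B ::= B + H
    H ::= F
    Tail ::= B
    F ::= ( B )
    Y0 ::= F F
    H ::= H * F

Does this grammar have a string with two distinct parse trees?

Unambiguous

Only B, H, F are reachable from B; ignoring the rest: B → B + H | H  ;  H → H * F | F  — a left-associative chain with F at the bottom. Each string factors uniquely by precedence.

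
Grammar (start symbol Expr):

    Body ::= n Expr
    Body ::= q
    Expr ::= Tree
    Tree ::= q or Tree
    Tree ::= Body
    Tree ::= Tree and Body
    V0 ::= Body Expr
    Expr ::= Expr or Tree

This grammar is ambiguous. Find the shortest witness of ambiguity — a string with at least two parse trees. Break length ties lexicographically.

length 1: no string has ≥2 trees
length 2: no string has ≥2 trees
length 3: q or q has 2 parse trees

Two derivations of q or q:
  Expr ⇒ Tree ⇒ q or Tree ⇒ q or Body ⇒ q or q
  Expr ⇒ Expr or Tree ⇒ Tree or Tree ⇒ Body or Tree ⇒ q or Tree ⇒ q or Body ⇒ q or q

q or q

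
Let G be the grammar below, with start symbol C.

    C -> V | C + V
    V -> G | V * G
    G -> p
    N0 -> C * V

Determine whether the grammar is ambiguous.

Unambiguous

(N0 is unreachable from C, so its rules don't affect L(C).) C → C + V | V  ;  V → V * G | G  — a left-associative chain with G at the bottom. Each string factors uniquely by precedence.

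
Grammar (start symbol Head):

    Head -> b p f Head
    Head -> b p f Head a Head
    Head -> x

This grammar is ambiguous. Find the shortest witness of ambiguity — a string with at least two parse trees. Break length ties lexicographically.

b p f b p f x a x

length 1: no string has ≥2 trees
length 4: no string has ≥2 trees
length 6: no string has ≥2 trees
length 7: no string has ≥2 trees
length 9: b p f b p f x a x has 2 parse trees

Two derivations of b p f b p f x a x:
  Head ⇒ b p f Head ⇒ b p f b p f Head a Head ⇒ b p f b p f x a Head ⇒ b p f b p f x a x
  Head ⇒ b p f Head a Head ⇒ b p f b p f Head a Head ⇒ b p f b p f x a Head ⇒ b p f b p f x a x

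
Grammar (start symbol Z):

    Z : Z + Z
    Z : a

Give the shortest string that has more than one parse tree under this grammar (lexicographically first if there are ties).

a + a + a

length 1: no string has ≥2 trees
length 3: no string has ≥2 trees
length 5: a + a + a has 2 parse trees

Two derivations of a + a + a:
  Z ⇒ Z + Z ⇒ Z + Z + Z ⇒ a + Z + Z ⇒ a + a + Z ⇒ a + a + a
  Z ⇒ Z + Z ⇒ a + Z ⇒ a + Z + Z ⇒ a + a + Z ⇒ a + a + a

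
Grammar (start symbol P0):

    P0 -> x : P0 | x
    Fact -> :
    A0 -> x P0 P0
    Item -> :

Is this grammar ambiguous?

Unambiguous

Only P0 is reachable from P0; ignoring the rest: Right-recursive list with a separator: after each atom, whether the separator follows determines the rule. One parse per string.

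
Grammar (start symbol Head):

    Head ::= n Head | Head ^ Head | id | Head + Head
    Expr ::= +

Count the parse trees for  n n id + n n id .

Parse trees for n n id + n n id:
  [Head n [Head n [Head [Head id] + [Head n [Head n [Head id]]]]]]
  [Head n [Head [Head n [Head id]] + [Head n [Head n [Head id]]]]]
  [Head [Head n [Head n [Head id]]] + [Head n [Head n [Head id]]]]

3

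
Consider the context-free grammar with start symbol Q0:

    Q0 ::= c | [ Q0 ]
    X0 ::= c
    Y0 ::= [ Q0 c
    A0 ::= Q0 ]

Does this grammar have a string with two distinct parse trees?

Unambiguous

(X0, Y0, A0 are unreachable from Q0, so their rules don't affect L(Q0).) Each string is a nest of matched brackets around a single atom. An opening bracket forces the recursive rule; an atom forces the base rule.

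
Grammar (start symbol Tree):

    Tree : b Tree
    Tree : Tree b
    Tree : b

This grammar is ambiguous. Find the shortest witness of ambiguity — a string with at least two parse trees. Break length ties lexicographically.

length 1: no string has ≥2 trees
length 2: b b has 2 parse trees

Two derivations of b b:
  Tree ⇒ b Tree ⇒ b b
  Tree ⇒ Tree b ⇒ b b

b b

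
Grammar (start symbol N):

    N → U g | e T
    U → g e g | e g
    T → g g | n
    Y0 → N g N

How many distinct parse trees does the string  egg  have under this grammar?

2

Parse trees for egg:
  [N [U e g] g]
  [N e [T g g]]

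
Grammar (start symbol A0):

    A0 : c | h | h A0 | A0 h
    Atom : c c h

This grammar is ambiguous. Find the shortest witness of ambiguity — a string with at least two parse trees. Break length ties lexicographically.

h h

length 1: no string has ≥2 trees
length 2: h h has 2 parse trees

Two derivations of h h:
  A0 ⇒ h A0 ⇒ h h
  A0 ⇒ A0 h ⇒ h h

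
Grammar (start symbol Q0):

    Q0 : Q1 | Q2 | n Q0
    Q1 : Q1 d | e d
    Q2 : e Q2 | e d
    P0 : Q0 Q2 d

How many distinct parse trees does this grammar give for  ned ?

Parse trees for ned:
  [Q0 n [Q0 [Q1 e d]]]
  [Q0 n [Q0 [Q2 e d]]]

2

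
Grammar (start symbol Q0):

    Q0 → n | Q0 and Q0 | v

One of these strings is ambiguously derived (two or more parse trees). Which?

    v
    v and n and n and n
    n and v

v and n and n and n

v: 1 tree
v and n and n and n: 5 trees
n and v: 1 tree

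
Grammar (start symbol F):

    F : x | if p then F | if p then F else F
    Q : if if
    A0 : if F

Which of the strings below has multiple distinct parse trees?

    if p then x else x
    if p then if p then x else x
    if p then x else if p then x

if p then if p then x else x

if p then x else x: 1 tree
if p then if p then x else x: 2 trees
if p then x else if p then x: 1 tree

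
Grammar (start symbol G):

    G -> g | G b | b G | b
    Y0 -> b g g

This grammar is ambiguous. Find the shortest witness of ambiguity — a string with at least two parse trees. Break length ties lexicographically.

length 1: no string has ≥2 trees
length 2: b b has 2 parse trees

Two derivations of b b:
  G ⇒ G b ⇒ b b
  G ⇒ b G ⇒ b b

b b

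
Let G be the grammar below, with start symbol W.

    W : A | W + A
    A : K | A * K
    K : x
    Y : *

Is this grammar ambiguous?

(Y is unreachable from W, so its rules don't affect L(W).) The grammar is stratified — W handles '+' (left-recursive), A handles '*', K atoms. Each operator has a fixed associativity and precedence level, so every string has one parse.

Unambiguous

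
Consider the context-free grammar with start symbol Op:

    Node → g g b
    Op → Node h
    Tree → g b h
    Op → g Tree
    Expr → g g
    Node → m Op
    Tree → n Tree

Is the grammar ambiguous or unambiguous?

Witness: g g b h

Derivation 1: Op ⇒ Node h ⇒ g g b h
Derivation 2: Op ⇒ g Tree ⇒ g g b h

Two distinct leftmost derivations for the same string.

Ambiguous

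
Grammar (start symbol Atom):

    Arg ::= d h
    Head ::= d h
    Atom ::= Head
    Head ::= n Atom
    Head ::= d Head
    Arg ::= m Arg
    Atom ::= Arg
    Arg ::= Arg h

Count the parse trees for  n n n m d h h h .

Parse trees for n n n m d h h h:
  [Atom [Head n [Atom [Head n [Atom [Head n [Atom [Arg m [Arg [Arg [Arg d h] h] h]]]]]]]]]
  [Atom [Head n [Atom [Head n [Atom [Head n [Atom [Arg [Arg m [Arg [Arg d h] h]] h]]]]]]]]
  [Atom [Head n [Atom [Head n [Atom [Head n [Atom [Arg [Arg [Arg m [Arg d h]] h] h]]]]]]]]

3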